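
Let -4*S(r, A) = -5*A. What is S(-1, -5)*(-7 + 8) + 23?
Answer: 67/4 ≈ 16.750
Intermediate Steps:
S(r, A) = 5*A/4 (S(r, A) = -(-5)*A/4 = 5*A/4)
S(-1, -5)*(-7 + 8) + 23 = ((5/4)*(-5))*(-7 + 8) + 23 = -25/4*1 + 23 = -25/4 + 23 = 67/4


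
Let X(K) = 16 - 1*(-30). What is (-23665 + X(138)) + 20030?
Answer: -3589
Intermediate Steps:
X(K) = 46 (X(K) = 16 + 30 = 46)
(-23665 + X(138)) + 20030 = (-23665 + 46) + 20030 = -23619 + 20030 = -3589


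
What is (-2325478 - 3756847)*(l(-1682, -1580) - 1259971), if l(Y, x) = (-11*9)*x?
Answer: 6712155836075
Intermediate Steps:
l(Y, x) = -99*x
(-2325478 - 3756847)*(l(-1682, -1580) - 1259971) = (-2325478 - 3756847)*(-99*(-1580) - 1259971) = -6082325*(156420 - 1259971) = -6082325*(-1103551) = 6712155836075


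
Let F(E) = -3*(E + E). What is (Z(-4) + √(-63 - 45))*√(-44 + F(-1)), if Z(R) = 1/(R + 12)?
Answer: -6*√114 + I*√38/8 ≈ -64.063 + 0.77055*I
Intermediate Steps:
F(E) = -6*E
Z(R) = 1/(12 + R)
(Z(-4) + √(-63 - 45))*√(-44 + F(-1)) = (1/(12 - 4) + √(-63 - 45))*√(-44 - 6*(-1)) = (1/8 + √(-108))*√(-44 + 6) = (⅛ + 6*I*√3)*√(-38) = (⅛ + 6*I*√3)*(I*√38) = I*√38*(⅛ + 6*I*√3)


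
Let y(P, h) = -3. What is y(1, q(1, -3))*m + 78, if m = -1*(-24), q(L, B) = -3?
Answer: 6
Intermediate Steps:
m = 24
y(1, q(1, -3))*m + 78 = -3*24 + 78 = -72 + 78 = 6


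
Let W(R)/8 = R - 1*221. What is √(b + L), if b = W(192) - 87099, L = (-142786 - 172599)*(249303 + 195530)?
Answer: 2*I*√35073435759 ≈ 3.7456e+5*I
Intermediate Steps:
W(R) = -1768 + 8*R (W(R) = 8*(R - 1*221) = 8*(R - 221) = 8*(-221 + R) = -1768 + 8*R)
L = -140293655705 (L = -315385*444833 = -140293655705)
b = -87331 (b = (-1768 + 8*192) - 87099 = (-1768 + 1536) - 87099 = -232 - 87099 = -87331)
√(b + L) = √(-87331 - 140293655705) = √(-140293743036) = 2*I*√35073435759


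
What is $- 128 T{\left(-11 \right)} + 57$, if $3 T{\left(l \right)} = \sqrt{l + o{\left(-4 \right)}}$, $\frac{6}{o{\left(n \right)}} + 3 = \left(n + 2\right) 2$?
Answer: $57 - \frac{128 i \sqrt{581}}{21} \approx 57.0 - 146.92 i$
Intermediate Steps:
$o{\left(n \right)} = \frac{6}{1 + 2 n}$ ($o{\left(n \right)} = \frac{6}{-3 + \left(n + 2\right) 2} = \frac{6}{-3 + \left(2 + n\right) 2} = \frac{6}{-3 + \left(4 + 2 n\right)} = \frac{6}{1 + 2 n}$)
$T{\left(l \right)} = \frac{\sqrt{- \frac{6}{7} + l}}{3}$ ($T{\left(l \right)} = \frac{\sqrt{l + \frac{6}{1 + 2 \left(-4\right)}}}{3} = \frac{\sqrt{l + \frac{6}{1 - 8}}}{3} = \frac{\sqrt{l + \frac{6}{-7}}}{3} = \frac{\sqrt{l + 6 \left(- \frac{1}{7}\right)}}{3} = \frac{\sqrt{l - \frac{6}{7}}}{3} = \frac{\sqrt{- \frac{6}{7} + l}}{3}$)
$- 128 T{\left(-11 \right)} + 57 = - 128 \frac{\sqrt{-42 + 49 \left(-11\right)}}{21} + 57 = - 128 \frac{\sqrt{-42 - 539}}{21} + 57 = - 128 \frac{\sqrt{-581}}{21} + 57 = - 128 \frac{i \sqrt{581}}{21} + 57 = - \frac{128 i \sqrt{581}}{21} + 57 = 57 - \frac{128 i \sqrt{581}}{21}$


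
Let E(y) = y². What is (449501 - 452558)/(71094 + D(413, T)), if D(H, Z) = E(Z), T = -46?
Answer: -3057/73210 ≈ -0.041757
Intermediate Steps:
D(H, Z) = Z²
(449501 - 452558)/(71094 + D(413, T)) = (449501 - 452558)/(71094 + (-46)²) = -3057/(71094 + 2116) = -3057/73210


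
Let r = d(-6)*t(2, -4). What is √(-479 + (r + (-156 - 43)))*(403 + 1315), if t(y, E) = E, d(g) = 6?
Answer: 5154*I*√78 ≈ 45519.0*I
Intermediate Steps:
r = -24 (r = 6*(-4) = -24)
√(-479 + (r + (-156 - 43)))*(403 + 1315) = √(-479 + (-24 + (-156 - 43)))*(403 + 1315) = √(-479 + (-24 - 199))*1718 = √(-479 - 223)*1718 = √(-702)*1718 = (3*I*√78)*1718 = 5154*I*√78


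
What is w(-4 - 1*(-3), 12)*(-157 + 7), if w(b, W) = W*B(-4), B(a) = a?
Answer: 7200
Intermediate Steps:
w(b, W) = -4*W (w(b, W) = W*(-4) = -4*W)
w(-4 - 1*(-3), 12)*(-157 + 7) = (-4*12)*(-157 + 7) = -48*(-150) = 7200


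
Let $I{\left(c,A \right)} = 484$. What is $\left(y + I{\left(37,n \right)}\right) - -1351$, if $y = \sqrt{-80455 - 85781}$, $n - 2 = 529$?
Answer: $1835 + 2 i \sqrt{41559} \approx 1835.0 + 407.72 i$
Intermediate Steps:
$n = 531$ ($n = 2 + 529 = 531$)
$y = 2 i \sqrt{41559}$ ($y = \sqrt{-166236} = 2 i \sqrt{41559} \approx 407.72 i$)
$\left(y + I{\left(37,n \right)}\right) - -1351 = \left(2 i \sqrt{41559} + 484\right) - -1351 = \left(484 + 2 i \sqrt{41559}\right) + \left(-77 + 1428\right) = \left(484 + 2 i \sqrt{41559}\right) + 1351 = 1835 + 2 i \sqrt{41559}$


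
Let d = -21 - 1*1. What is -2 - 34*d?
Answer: 746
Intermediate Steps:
d = -22 (d = -21 - 1 = -22)
-2 - 34*d = -2 - 34*(-22) = -2 + 748 = 746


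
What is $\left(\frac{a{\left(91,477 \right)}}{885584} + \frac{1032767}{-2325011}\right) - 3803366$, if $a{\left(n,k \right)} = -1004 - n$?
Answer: $- \frac{7831103143453451157}{2058992541424} \approx -3.8034 \cdot 10^{6}$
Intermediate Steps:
$\left(\frac{a{\left(91,477 \right)}}{885584} + \frac{1032767}{-2325011}\right) - 3803366 = \left(\frac{-1004 - 91}{885584} + \frac{1032767}{-2325011}\right) - 3803366 = \left(\left(-1004 - 91\right) \frac{1}{885584} + 1032767 \left(- \frac{1}{2325011}\right)\right) - 3803366 = \left(\left(-1095\right) \frac{1}{885584} - \frac{1032767}{2325011}\right) - 3803366 = \left(- \frac{1095}{885584} - \frac{1032767}{2325011}\right) - 3803366 = - \frac{917147817973}{2058992541424} - 3803366 = - \frac{7831103143453451157}{2058992541424}$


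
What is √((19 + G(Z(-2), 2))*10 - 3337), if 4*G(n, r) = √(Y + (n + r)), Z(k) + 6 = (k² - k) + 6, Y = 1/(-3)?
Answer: √(-113292 + 30*√69)/6 ≈ 56.036*I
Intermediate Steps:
Y = -⅓ ≈ -0.33333
Z(k) = k² - k (Z(k) = -6 + ((k² - k) + 6) = -6 + (6 + k² - k) = k² - k)
G(n, r) = √(-⅓ + n + r)/4 (G(n, r) = √(-⅓ + (n + r))/4 = √(-⅓ + n + r)/4)
√((19 + G(Z(-2), 2))*10 - 3337) = √((19 + √(-3 + 9*(-2*(-1 - 2)) + 9*2)/12)*10 - 3337) = √((19 + √(-3 + 9*(-2*(-3)) + 18)/12)*10 - 3337) = √((19 + √(-3 + 9*6 + 18)/12)*10 - 3337) = √((19 + √(-3 + 54 + 18)/12)*10 - 3337) = √((19 + √69/12)*10 - 3337) = √((190 + 5*√69/6) - 3337) = √(-3147 + 5*√69/6)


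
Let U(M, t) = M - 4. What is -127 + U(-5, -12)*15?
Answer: -262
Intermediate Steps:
U(M, t) = -4 + M
-127 + U(-5, -12)*15 = -127 + (-4 - 5)*15 = -127 - 9*15 = -127 - 135 = -262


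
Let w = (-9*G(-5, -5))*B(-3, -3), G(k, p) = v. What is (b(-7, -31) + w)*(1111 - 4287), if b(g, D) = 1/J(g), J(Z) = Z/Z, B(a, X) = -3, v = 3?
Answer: -260432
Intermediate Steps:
G(k, p) = 3
w = 81 (w = -9*3*(-3) = -27*(-3) = 81)
J(Z) = 1
b(g, D) = 1 (b(g, D) = 1/1 = 1)
(b(-7, -31) + w)*(1111 - 4287) = (1 + 81)*(1111 - 4287) = 82*(-3176) = -260432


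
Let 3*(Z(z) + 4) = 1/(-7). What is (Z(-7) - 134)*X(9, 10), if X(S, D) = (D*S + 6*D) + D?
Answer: -463840/21 ≈ -22088.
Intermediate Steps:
Z(z) = -85/21 (Z(z) = -4 + (1/3)/(-7) = -4 + (1/3)*(-1/7) = -4 - 1/21 = -85/21)
X(S, D) = 7*D + D*S (X(S, D) = (6*D + D*S) + D = 7*D + D*S)
(Z(-7) - 134)*X(9, 10) = (-85/21 - 134)*(10*(7 + 9)) = -28990*16/21 = -2899/21*160 = -463840/21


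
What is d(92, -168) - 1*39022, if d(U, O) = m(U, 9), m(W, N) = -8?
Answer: -39030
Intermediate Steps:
d(U, O) = -8
d(92, -168) - 1*39022 = -8 - 1*39022 = -8 - 39022 = -39030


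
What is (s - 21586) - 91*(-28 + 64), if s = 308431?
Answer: 283569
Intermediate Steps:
(s - 21586) - 91*(-28 + 64) = (308431 - 21586) - 91*(-28 + 64) = 286845 - 91*36 = 286845 - 3276 = 283569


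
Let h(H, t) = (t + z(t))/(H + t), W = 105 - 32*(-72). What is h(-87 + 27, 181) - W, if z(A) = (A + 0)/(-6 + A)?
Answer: -4634429/1925 ≈ -2407.5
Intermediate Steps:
W = 2409 (W = 105 + 2304 = 2409)
z(A) = A/(-6 + A)
h(H, t) = (t + t/(-6 + t))/(H + t)
h(-87 + 27, 181) - W = 181*(-5 + 181)/((-6 + 181)*((-87 + 27) + 181)) - 1*2409 = 181*176/(175*(-60 + 181)) - 2409 = 181*(1/175)*176/121 - 2409 = 181*(1/175)*(1/121)*176 - 2409 = 2896/1925 - 2409 = -4634429/1925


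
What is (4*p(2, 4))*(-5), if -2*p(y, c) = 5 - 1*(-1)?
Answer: 60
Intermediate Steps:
p(y, c) = -3 (p(y, c) = -(5 - 1*(-1))/2 = -(5 + 1)/2 = -1/2*6 = -3)
(4*p(2, 4))*(-5) = (4*(-3))*(-5) = -12*(-5) = 60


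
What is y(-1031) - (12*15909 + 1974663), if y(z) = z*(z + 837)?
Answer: -1965557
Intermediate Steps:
y(z) = z*(837 + z)
y(-1031) - (12*15909 + 1974663) = -1031*(837 - 1031) - (12*15909 + 1974663) = -1031*(-194) - (190908 + 1974663) = 200014 - 1*2165571 = 200014 - 2165571 = -1965557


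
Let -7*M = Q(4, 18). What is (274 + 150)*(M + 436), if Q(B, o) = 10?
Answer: 1289808/7 ≈ 1.8426e+5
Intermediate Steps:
M = -10/7 (M = -⅐*10 = -10/7 ≈ -1.4286)
(274 + 150)*(M + 436) = (274 + 150)*(-10/7 + 436) = 424*(3042/7) = 1289808/7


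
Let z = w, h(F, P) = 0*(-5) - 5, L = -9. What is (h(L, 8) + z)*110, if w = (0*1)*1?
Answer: -550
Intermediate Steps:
h(F, P) = -5 (h(F, P) = 0 - 5 = -5)
w = 0 (w = 0*1 = 0)
z = 0
(h(L, 8) + z)*110 = (-5 + 0)*110 = -5*110 = -550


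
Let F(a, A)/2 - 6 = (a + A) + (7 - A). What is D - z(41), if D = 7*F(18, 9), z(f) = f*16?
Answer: -222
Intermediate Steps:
z(f) = 16*f
F(a, A) = 26 + 2*a (F(a, A) = 12 + 2*((a + A) + (7 - A)) = 12 + 2*((A + a) + (7 - A)) = 12 + 2*(7 + a) = 12 + (14 + 2*a) = 26 + 2*a)
D = 434 (D = 7*(26 + 2*18) = 7*(26 + 36) = 7*62 = 434)
D - z(41) = 434 - 16*41 = 434 - 1*656 = 434 - 656 = -222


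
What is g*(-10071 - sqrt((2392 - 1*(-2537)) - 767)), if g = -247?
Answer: 2487537 + 247*sqrt(4162) ≈ 2.5035e+6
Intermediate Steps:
g*(-10071 - sqrt((2392 - 1*(-2537)) - 767)) = -247*(-10071 - sqrt((2392 - 1*(-2537)) - 767)) = -247*(-10071 - sqrt((2392 + 2537) - 767)) = -247*(-10071 - sqrt(4929 - 767)) = -247*(-10071 - sqrt(4162)) = 2487537 + 247*sqrt(4162)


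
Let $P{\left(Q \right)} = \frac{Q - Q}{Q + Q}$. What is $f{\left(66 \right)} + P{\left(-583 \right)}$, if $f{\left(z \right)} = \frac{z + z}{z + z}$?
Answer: $1$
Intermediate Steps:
$f{\left(z \right)} = 1$ ($f{\left(z \right)} = \frac{2 z}{2 z} = 2 z \frac{1}{2 z} = 1$)
$P{\left(Q \right)} = 0$ ($P{\left(Q \right)} = \frac{0}{2 Q} = 0 \frac{1}{2 Q} = 0$)
$f{\left(66 \right)} + P{\left(-583 \right)} = 1 + 0 = 1$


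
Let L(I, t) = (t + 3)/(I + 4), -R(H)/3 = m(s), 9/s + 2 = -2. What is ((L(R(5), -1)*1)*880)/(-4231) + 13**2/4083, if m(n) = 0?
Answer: -1081481/17275173 ≈ -0.062603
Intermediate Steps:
s = -9/4 (s = 9/(-2 - 2) = 9/(-4) = 9*(-1/4) = -9/4 ≈ -2.2500)
R(H) = 0 (R(H) = -3*0 = 0)
L(I, t) = (3 + t)/(4 + I)
((L(R(5), -1)*1)*880)/(-4231) + 13**2/4083 = ((((3 - 1)/(4 + 0))*1)*880)/(-4231) + 13**2/4083 = (((2/4)*1)*880)*(-1/4231) + 169*(1/4083) = ((((1/4)*2)*1)*880)*(-1/4231) + 169/4083 = (((1/2)*1)*880)*(-1/4231) + 169/4083 = ((1/2)*880)*(-1/4231) + 169/4083 = 440*(-1/4231) + 169/4083 = -440/4231 + 169/4083 = -1081481/17275173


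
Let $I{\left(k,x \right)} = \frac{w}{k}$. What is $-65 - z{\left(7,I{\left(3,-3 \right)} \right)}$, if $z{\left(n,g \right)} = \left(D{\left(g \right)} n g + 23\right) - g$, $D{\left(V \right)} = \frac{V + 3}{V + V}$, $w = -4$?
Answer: $- \frac{571}{6} \approx -95.167$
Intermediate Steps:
$D{\left(V \right)} = \frac{3 + V}{2 V}$
$I{\left(k,x \right)} = - \frac{4}{k}$
$z{\left(n,g \right)} = 23 - g + \frac{n \left(3 + g\right)}{2}$ ($z{\left(n,g \right)} = \left(\frac{3 + g}{2 g} n g + 23\right) - g = \left(\frac{n \left(3 + g\right)}{2 g} g + 23\right) - g = \left(\frac{n \left(3 + g\right)}{2} + 23\right) - g = \left(23 + \frac{n \left(3 + g\right)}{2}\right) - g = 23 - g + \frac{n \left(3 + g\right)}{2}$)
$-65 - z{\left(7,I{\left(3,-3 \right)} \right)} = -65 - \left(23 - - \frac{4}{3} + \frac{1}{2} \cdot 7 \left(3 - \frac{4}{3}\right)\right) = -65 - \left(23 + \frac{4}{3} + \frac{1}{2} \cdot 7 \cdot \frac{5}{3}\right) = -65 - \left(23 + \frac{4}{3} + \frac{35}{6}\right) = -65 - \frac{181}{6} = - \frac{571}{6}$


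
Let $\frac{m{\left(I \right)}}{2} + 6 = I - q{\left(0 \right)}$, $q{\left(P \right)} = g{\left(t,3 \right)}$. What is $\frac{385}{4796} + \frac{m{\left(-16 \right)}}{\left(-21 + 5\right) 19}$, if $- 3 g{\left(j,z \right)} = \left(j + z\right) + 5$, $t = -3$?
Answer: $\frac{10639}{49704} \approx 0.21405$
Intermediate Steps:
$g{\left(j,z \right)} = - \frac{5}{3} - \frac{j}{3} - \frac{z}{3}$ ($g{\left(j,z \right)} = - \frac{\left(j + z\right) + 5}{3} = - \frac{5 + j + z}{3} = - \frac{5}{3} - \frac{j}{3} - \frac{z}{3}$)
$q{\left(P \right)} = - \frac{5}{3}$ ($q{\left(P \right)} = - \frac{5}{3} - -1 - 1 = - \frac{5}{3} + 1 - 1 = - \frac{5}{3}$)
$m{\left(I \right)} = - \frac{26}{3} + 2 I$ ($m{\left(I \right)} = -12 + 2 \left(I - - \frac{5}{3}\right) = -12 + 2 \left(I + \frac{5}{3}\right) = -12 + 2 \left(\frac{5}{3} + I\right) = -12 + \left(\frac{10}{3} + 2 I\right) = - \frac{26}{3} + 2 I$)
$\frac{385}{4796} + \frac{m{\left(-16 \right)}}{\left(-21 + 5\right) 19} = \frac{385}{4796} + \frac{- \frac{26}{3} + 2 \left(-16\right)}{\left(-21 + 5\right) 19} = 385 \cdot \frac{1}{4796} + \frac{- \frac{26}{3} - 32}{\left(-16\right) 19} = \frac{35}{436} - \frac{122}{3 \left(-304\right)} = \frac{35}{436} - - \frac{61}{456} = \frac{35}{436} + \frac{61}{456} = \frac{10639}{49704}$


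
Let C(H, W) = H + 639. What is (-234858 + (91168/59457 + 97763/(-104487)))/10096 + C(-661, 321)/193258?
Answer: -15665223890989902213/673410013479231184 ≈ -23.263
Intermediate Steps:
C(H, W) = 639 + H
(-234858 + (91168/59457 + 97763/(-104487)))/10096 + C(-661, 321)/193258 = (-234858 + (91168/59457 + 97763/(-104487)))/10096 + (639 - 661)/193258 = (-234858 + (91168*(1/59457) + 97763*(-1/104487)))*(1/10096) - 22*1/193258 = (-234858 + (91168/59457 - 97763/104487))*(1/10096) - 11/96629 = (-234858 + 412575125/690275951)*(1/10096) - 11/96629 = -162116416724833/690275951*1/10096 - 11/96629 = -162116416724833/6969026001296 - 11/96629 = -15665223890989902213/673410013479231184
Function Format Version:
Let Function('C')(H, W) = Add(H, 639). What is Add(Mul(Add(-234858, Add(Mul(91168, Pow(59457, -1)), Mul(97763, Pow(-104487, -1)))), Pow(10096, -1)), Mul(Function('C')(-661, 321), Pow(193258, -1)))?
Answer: Rational(-15665223890989902213, 673410013479231184) ≈ -23.263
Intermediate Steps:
Function('C')(H, W) = Add(639, H)
Add(Mul(Add(-234858, Add(Mul(91168, Pow(59457, -1)), Mul(97763, Pow(-104487, -1)))), Pow(10096, -1)), Mul(Function('C')(-661, 321), Pow(193258, -1))) = Add(Mul(Add(-234858, Add(Mul(91168, Pow(59457, -1)), Mul(97763, Pow(-104487, -1)))), Pow(10096, -1)), Mul(Add(639, -661), Pow(193258, -1))) = Add(Mul(Add(-234858, Add(Mul(91168, Rational(1, 59457)), Mul(97763, Rational(-1, 104487)))), Rational(1, 10096)), Mul(-22, Rational(1, 193258))) = Add(Mul(Add(-234858, Add(Rational(91168, 59457), Rational(-97763, 104487))), Rational(1, 10096)), Rational(-11, 96629)) = Add(Mul(Add(-234858, Rational(412575125, 690275951)), Rational(1, 10096)), Rational(-11, 96629)) = Add(Mul(Rational(-162116416724833, 690275951), Rational(1, 10096)), Rational(-11, 96629)) = Add(Rational(-162116416724833, 6969026001296), Rational(-11, 96629)) = Rational(-15665223890989902213, 673410013479231184)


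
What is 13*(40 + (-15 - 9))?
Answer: 208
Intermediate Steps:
13*(40 + (-15 - 9)) = 13*(40 - 24) = 13*16 = 208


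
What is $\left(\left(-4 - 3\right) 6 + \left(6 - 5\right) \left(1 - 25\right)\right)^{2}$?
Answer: $4356$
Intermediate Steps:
$\left(\left(-4 - 3\right) 6 + \left(6 - 5\right) \left(1 - 25\right)\right)^{2} = \left(\left(-7\right) 6 + 1 \left(-24\right)\right)^{2} = \left(-42 - 24\right)^{2} = \left(-66\right)^{2} = 4356$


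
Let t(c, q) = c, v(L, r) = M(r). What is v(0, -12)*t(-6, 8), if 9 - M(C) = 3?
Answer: -36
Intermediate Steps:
M(C) = 6 (M(C) = 9 - 1*3 = 9 - 3 = 6)
v(L, r) = 6
v(0, -12)*t(-6, 8) = 6*(-6) = -36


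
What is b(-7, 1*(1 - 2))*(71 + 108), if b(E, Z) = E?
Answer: -1253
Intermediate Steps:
b(-7, 1*(1 - 2))*(71 + 108) = -7*(71 + 108) = -7*179 = -1253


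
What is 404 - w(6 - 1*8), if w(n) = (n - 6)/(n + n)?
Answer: 402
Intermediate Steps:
w(n) = (-6 + n)/(2*n) (w(n) = (-6 + n)/((2*n)) = (-6 + n)*(1/(2*n)) = (-6 + n)/(2*n))
404 - w(6 - 1*8) = 404 - (-6 + (6 - 1*8))/(2*(6 - 1*8)) = 404 - (-6 + (6 - 8))/(2*(6 - 8)) = 404 - (-6 - 2)/(2*(-2)) = 404 - (-1)*(-8)/(2*2) = 404 - 1*2 = 404 - 2 = 402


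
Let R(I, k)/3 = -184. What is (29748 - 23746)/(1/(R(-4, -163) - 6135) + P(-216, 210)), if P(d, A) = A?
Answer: 40135374/1404269 ≈ 28.581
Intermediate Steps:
R(I, k) = -552 (R(I, k) = 3*(-184) = -552)
(29748 - 23746)/(1/(R(-4, -163) - 6135) + P(-216, 210)) = (29748 - 23746)/(1/(-552 - 6135) + 210) = 6002/(1/(-6687) + 210) = 6002/(-1/6687 + 210) = 6002/(1404269/6687) = 6002*(6687/1404269) = 40135374/1404269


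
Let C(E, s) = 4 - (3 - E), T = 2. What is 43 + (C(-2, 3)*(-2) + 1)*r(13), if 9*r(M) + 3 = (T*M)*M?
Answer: 464/3 ≈ 154.67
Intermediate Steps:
r(M) = -1/3 + 2*M**2/9 (r(M) = -1/3 + ((2*M)*M)/9 = -1/3 + (2*M**2)/9 = -1/3 + 2*M**2/9)
C(E, s) = 1 + E (C(E, s) = 4 + (-3 + E) = 1 + E)
43 + (C(-2, 3)*(-2) + 1)*r(13) = 43 + ((1 - 2)*(-2) + 1)*(-1/3 + (2/9)*13**2) = 43 + (-1*(-2) + 1)*(-1/3 + (2/9)*169) = 43 + (2 + 1)*(-1/3 + 338/9) = 43 + 3*(335/9) = 43 + 335/3 = 464/3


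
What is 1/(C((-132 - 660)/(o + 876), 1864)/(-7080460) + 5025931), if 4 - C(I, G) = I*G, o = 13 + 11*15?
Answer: 932850605/4688442773853192 ≈ 1.9897e-7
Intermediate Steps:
o = 178 (o = 13 + 165 = 178)
C(I, G) = 4 - G*I (C(I, G) = 4 - I*G = 4 - G*I)
1/(C((-132 - 660)/(o + 876), 1864)/(-7080460) + 5025931) = 1/((4 - 1*1864*(-132 - 660)/(178 + 876))/(-7080460) + 5025931) = 1/((4 - 1*1864*(-792/1054))*(-1/7080460) + 5025931) = 1/((4 - 1*1864*(-792*1/1054))*(-1/7080460) + 5025931) = 1/((4 - 1*1864*(-396/527))*(-1/7080460) + 5025931) = 1/((4 + 738144/527)*(-1/7080460) + 5025931) = 1/((740252/527)*(-1/7080460) + 5025931) = 1/(-185063/932850605 + 5025931) = 1/(4688442773853192/932850605) = 932850605/4688442773853192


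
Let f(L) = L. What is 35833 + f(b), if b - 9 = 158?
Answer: 36000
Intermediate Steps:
b = 167 (b = 9 + 158 = 167)
35833 + f(b) = 35833 + 167 = 36000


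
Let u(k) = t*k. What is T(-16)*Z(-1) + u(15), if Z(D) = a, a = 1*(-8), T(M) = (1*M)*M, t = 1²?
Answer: -2033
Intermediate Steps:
t = 1
T(M) = M² (T(M) = M*M = M²)
a = -8
Z(D) = -8
u(k) = k (u(k) = 1*k = k)
T(-16)*Z(-1) + u(15) = (-16)²*(-8) + 15 = 256*(-8) + 15 = -2048 + 15 = -2033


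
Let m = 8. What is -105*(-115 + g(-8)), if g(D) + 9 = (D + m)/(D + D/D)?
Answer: 13020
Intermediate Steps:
g(D) = -9 + (8 + D)/(1 + D) (g(D) = -9 + (D + 8)/(D + D/D) = -9 + (8 + D)/(D + 1) = -9 + (8 + D)/(1 + D))
-105*(-115 + g(-8)) = -105*(-115 + (-1 - 8*(-8))/(1 - 8)) = -105*(-115 + (-1 + 64)/(-7)) = -105*(-115 - ⅐*63) = -105*(-115 - 9) = -105*(-124) = 13020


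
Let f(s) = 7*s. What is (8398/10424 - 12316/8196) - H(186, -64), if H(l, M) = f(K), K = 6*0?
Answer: -7443997/10679388 ≈ -0.69704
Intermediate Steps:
K = 0
H(l, M) = 0 (H(l, M) = 7*0 = 0)
(8398/10424 - 12316/8196) - H(186, -64) = (8398/10424 - 12316/8196) - 1*0 = (8398*(1/10424) - 12316*1/8196) + 0 = (4199/5212 - 3079/2049) + 0 = -7443997/10679388 + 0 = -7443997/10679388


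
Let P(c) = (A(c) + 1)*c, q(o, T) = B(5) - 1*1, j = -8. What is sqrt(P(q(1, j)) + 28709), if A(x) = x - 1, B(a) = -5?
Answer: sqrt(28745) ≈ 169.54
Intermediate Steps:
A(x) = -1 + x
q(o, T) = -6 (q(o, T) = -5 - 1*1 = -5 - 1 = -6)
P(c) = c**2 (P(c) = ((-1 + c) + 1)*c = c*c = c**2)
sqrt(P(q(1, j)) + 28709) = sqrt((-6)**2 + 28709) = sqrt(36 + 28709) = sqrt(28745)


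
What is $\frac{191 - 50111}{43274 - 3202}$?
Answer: $- \frac{6240}{5009} \approx -1.2458$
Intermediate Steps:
$\frac{191 - 50111}{43274 - 3202} = - \frac{49920}{43274 - 3202} = - \frac{49920}{40072} = \left(-49920\right) \frac{1}{40072} = - \frac{6240}{5009}$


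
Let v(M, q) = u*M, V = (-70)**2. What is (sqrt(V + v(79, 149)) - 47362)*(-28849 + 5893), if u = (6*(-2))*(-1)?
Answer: 1087242072 - 45912*sqrt(1462) ≈ 1.0855e+9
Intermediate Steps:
V = 4900
u = 12 (u = -12*(-1) = 12)
v(M, q) = 12*M
(sqrt(V + v(79, 149)) - 47362)*(-28849 + 5893) = (sqrt(4900 + 12*79) - 47362)*(-28849 + 5893) = (sqrt(4900 + 948) - 47362)*(-22956) = (sqrt(5848) - 47362)*(-22956) = (2*sqrt(1462) - 47362)*(-22956) = (-47362 + 2*sqrt(1462))*(-22956) = 1087242072 - 45912*sqrt(1462)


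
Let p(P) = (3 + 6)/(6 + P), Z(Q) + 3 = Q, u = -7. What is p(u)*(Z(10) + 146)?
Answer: -1377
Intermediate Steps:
Z(Q) = -3 + Q
p(P) = 9/(6 + P)
p(u)*(Z(10) + 146) = (9/(6 - 7))*((-3 + 10) + 146) = (9/(-1))*(7 + 146) = (9*(-1))*153 = -9*153 = -1377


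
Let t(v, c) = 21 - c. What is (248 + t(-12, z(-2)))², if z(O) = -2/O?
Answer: 71824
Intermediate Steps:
(248 + t(-12, z(-2)))² = (248 + (21 - (-2)/(-2)))² = (248 + (21 - (-2)*(-1)/2))² = (248 + (21 - 1*1))² = (248 + (21 - 1))² = (248 + 20)² = 268² = 71824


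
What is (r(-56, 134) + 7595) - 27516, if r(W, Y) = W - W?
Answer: -19921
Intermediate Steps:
r(W, Y) = 0
(r(-56, 134) + 7595) - 27516 = (0 + 7595) - 27516 = 7595 - 27516 = -19921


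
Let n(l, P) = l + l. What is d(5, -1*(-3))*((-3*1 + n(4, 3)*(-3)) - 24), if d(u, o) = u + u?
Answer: -510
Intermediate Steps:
n(l, P) = 2*l
d(u, o) = 2*u
d(5, -1*(-3))*((-3*1 + n(4, 3)*(-3)) - 24) = (2*5)*((-3*1 + (2*4)*(-3)) - 24) = 10*((-3 + 8*(-3)) - 24) = 10*((-3 - 24) - 24) = 10*(-27 - 24) = 10*(-51) = -510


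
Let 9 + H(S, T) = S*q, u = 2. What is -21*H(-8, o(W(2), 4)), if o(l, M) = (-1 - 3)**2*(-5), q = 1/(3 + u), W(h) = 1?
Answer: 1113/5 ≈ 222.60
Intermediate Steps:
q = 1/5 (q = 1/(3 + 2) = 1/5 ≈ 0.20000)
o(l, M) = -80 (o(l, M) = (-4)**2*(-5) = 16*(-5) = -80)
H(S, T) = -9 + S/5 (H(S, T) = -9 + S*(1/5) = -9 + S/5)
-21*H(-8, o(W(2), 4)) = -21*(-9 + (1/5)*(-8)) = -21*(-9 - 8/5) = -21*(-53/5) = 1113/5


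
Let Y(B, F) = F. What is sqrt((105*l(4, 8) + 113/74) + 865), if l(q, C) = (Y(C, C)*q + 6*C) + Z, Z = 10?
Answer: sqrt(56493302)/74 ≈ 101.57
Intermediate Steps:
l(q, C) = 10 + 6*C + C*q (l(q, C) = (C*q + 6*C) + 10 = (6*C + C*q) + 10 = 10 + 6*C + C*q)
sqrt((105*l(4, 8) + 113/74) + 865) = sqrt((105*(10 + 6*8 + 8*4) + 113/74) + 865) = sqrt((105*(10 + 48 + 32) + 113*(1/74)) + 865) = sqrt((105*90 + 113/74) + 865) = sqrt((9450 + 113/74) + 865) = sqrt(699413/74 + 865) = sqrt(763423/74) = sqrt(56493302)/74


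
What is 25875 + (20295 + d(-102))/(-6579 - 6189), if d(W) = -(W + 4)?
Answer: 330351607/12768 ≈ 25873.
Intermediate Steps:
d(W) = -4 - W (d(W) = -(4 + W) = -4 - W)
25875 + (20295 + d(-102))/(-6579 - 6189) = 25875 + (20295 + (-4 - 1*(-102)))/(-6579 - 6189) = 25875 + (20295 + (-4 + 102))/(-12768) = 25875 + (20295 + 98)*(-1/12768) = 25875 + 20393*(-1/12768) = 25875 - 20393/12768 = 330351607/12768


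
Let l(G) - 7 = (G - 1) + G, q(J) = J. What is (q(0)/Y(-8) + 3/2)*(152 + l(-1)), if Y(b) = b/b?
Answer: 234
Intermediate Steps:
Y(b) = 1
l(G) = 6 + 2*G (l(G) = 7 + ((G - 1) + G) = 7 + ((-1 + G) + G) = 7 + (-1 + 2*G) = 6 + 2*G)
(q(0)/Y(-8) + 3/2)*(152 + l(-1)) = (0/1 + 3/2)*(152 + (6 + 2*(-1))) = (0*1 + 3*(½))*(152 + (6 - 2)) = (0 + 3/2)*(152 + 4) = (3/2)*156 = 234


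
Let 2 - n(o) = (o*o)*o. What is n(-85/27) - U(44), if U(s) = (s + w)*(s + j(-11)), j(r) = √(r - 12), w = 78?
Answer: -105004853/19683 - 122*I*√23 ≈ -5334.8 - 585.09*I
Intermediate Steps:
j(r) = √(-12 + r)
n(o) = 2 - o³ (n(o) = 2 - o*o*o = 2 - o²*o = 2 - o³)
U(s) = (78 + s)*(s + I*√23) (U(s) = (s + 78)*(s + √(-12 - 11)) = (78 + s)*(s + √(-23)) = (78 + s)*(s + I*√23))
n(-85/27) - U(44) = (2 - (-85/27)³) - (44² + 78*44 + 78*I*√23 + I*44*√23) = (2 - (-85*1/27)³) - (1936 + 3432 + 78*I*√23 + 44*I*√23) = (2 - (-85/27)³) - (5368 + 122*I*√23) = (2 - 1*(-614125/19683)) + (-5368 - 122*I*√23) = (2 + 614125/19683) + (-5368 - 122*I*√23) = 653491/19683 + (-5368 - 122*I*√23) = -105004853/19683 - 122*I*√23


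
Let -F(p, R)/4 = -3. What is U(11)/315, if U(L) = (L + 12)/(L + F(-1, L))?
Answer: 1/315 ≈ 0.0031746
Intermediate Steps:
F(p, R) = 12 (F(p, R) = -4*(-3) = 12)
U(L) = 1 (U(L) = (L + 12)/(L + 12) = (12 + L)/(12 + L) = 1)
U(11)/315 = 1/315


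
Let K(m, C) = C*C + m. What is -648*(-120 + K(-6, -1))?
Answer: 81000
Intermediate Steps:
K(m, C) = m + C² (K(m, C) = C² + m = m + C²)
-648*(-120 + K(-6, -1)) = -648*(-120 + (-6 + (-1)²)) = -648*(-5*24 + (-6 + 1)) = -648*(-120 - 5) = -648*(-125) = 81000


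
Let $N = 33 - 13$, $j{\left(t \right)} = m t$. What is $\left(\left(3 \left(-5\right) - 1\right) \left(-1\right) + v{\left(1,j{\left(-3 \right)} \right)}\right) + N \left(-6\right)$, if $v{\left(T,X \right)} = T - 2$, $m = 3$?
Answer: $-105$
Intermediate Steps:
$j{\left(t \right)} = 3 t$
$N = 20$ ($N = 33 - 13 = 20$)
$v{\left(T,X \right)} = -2 + T$
$\left(\left(3 \left(-5\right) - 1\right) \left(-1\right) + v{\left(1,j{\left(-3 \right)} \right)}\right) + N \left(-6\right) = \left(\left(3 \left(-5\right) - 1\right) \left(-1\right) + \left(-2 + 1\right)\right) + 20 \left(-6\right) = \left(\left(-15 - 1\right) \left(-1\right) - 1\right) - 120 = \left(\left(-16\right) \left(-1\right) - 1\right) - 120 = \left(16 - 1\right) - 120 = 15 - 120 = -105$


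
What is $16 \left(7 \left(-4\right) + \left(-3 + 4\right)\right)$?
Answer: $-432$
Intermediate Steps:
$16 \left(7 \left(-4\right) + \left(-3 + 4\right)\right) = 16 \left(-28 + 1\right) = 16 \left(-27\right) = -432$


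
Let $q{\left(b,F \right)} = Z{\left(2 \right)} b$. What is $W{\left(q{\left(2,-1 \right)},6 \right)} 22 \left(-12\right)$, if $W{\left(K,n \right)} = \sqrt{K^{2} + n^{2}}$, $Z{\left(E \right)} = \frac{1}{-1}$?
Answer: $- 528 \sqrt{10} \approx -1669.7$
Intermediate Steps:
$Z{\left(E \right)} = -1$
$q{\left(b,F \right)} = - b$
$W{\left(q{\left(2,-1 \right)},6 \right)} 22 \left(-12\right) = \sqrt{\left(\left(-1\right) 2\right)^{2} + 6^{2}} \cdot 22 \left(-12\right) = \sqrt{\left(-2\right)^{2} + 36} \cdot 22 \left(-12\right) = \sqrt{4 + 36} \cdot 22 \left(-12\right) = \sqrt{40} \cdot 22 \left(-12\right) = 2 \sqrt{10} \cdot 22 \left(-12\right) = 44 \sqrt{10} \left(-12\right) = - 528 \sqrt{10}$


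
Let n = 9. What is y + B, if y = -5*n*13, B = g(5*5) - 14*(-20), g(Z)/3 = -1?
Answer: -308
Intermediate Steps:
g(Z) = -3 (g(Z) = 3*(-1) = -3)
B = 277 (B = -3 - 14*(-20) = -3 + 280 = 277)
y = -585 (y = -5*9*13 = -45*13 = -585)
y + B = -585 + 277 = -308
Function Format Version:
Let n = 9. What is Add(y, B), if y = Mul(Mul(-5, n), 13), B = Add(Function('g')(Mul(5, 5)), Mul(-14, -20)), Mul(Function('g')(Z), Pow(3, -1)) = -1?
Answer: -308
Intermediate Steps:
Function('g')(Z) = -3 (Function('g')(Z) = Mul(3, -1) = -3)
B = 277 (B = Add(-3, Mul(-14, -20)) = Add(-3, 280) = 277)
y = -585 (y = Mul(Mul(-5, 9), 13) = Mul(-45, 13) = -585)
Add(y, B) = Add(-585, 277) = -308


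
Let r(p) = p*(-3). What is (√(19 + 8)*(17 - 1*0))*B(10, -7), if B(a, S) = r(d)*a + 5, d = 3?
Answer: -4335*√3 ≈ -7508.4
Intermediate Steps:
r(p) = -3*p
B(a, S) = 5 - 9*a (B(a, S) = (-3*3)*a + 5 = -9*a + 5 = 5 - 9*a)
(√(19 + 8)*(17 - 1*0))*B(10, -7) = (√(19 + 8)*(17 - 1*0))*(5 - 9*10) = (√27*(17 + 0))*(5 - 90) = ((3*√3)*17)*(-85) = (51*√3)*(-85) = -4335*√3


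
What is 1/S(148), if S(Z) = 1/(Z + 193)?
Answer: 341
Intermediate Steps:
S(Z) = 1/(193 + Z)
1/S(148) = 1/(1/(193 + 148)) = 1/(1/341) = 341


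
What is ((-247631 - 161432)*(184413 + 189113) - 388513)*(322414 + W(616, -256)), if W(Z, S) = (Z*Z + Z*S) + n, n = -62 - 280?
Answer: -83095383992962632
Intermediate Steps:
n = -342
W(Z, S) = -342 + Z**2 + S*Z (W(Z, S) = (Z*Z + Z*S) - 342 = (Z**2 + S*Z) - 342 = -342 + Z**2 + S*Z)
((-247631 - 161432)*(184413 + 189113) - 388513)*(322414 + W(616, -256)) = ((-247631 - 161432)*(184413 + 189113) - 388513)*(322414 + (-342 + 616**2 - 256*616)) = (-409063*373526 - 388513)*(322414 + (-342 + 379456 - 157696)) = (-152795666138 - 388513)*(322414 + 221418) = -152796054651*543832 = -83095383992962632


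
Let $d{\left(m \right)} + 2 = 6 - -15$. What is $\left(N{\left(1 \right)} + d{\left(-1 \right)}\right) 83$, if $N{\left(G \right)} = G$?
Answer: $1660$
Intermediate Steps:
$d{\left(m \right)} = 19$ ($d{\left(m \right)} = -2 + \left(6 - -15\right) = -2 + \left(6 + 15\right) = -2 + 21 = 19$)
$\left(N{\left(1 \right)} + d{\left(-1 \right)}\right) 83 = \left(1 + 19\right) 83 = 20 \cdot 83 = 1660$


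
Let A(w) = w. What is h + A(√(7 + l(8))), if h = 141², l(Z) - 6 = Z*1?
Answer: 19881 + √21 ≈ 19886.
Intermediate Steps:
l(Z) = 6 + Z (l(Z) = 6 + Z*1 = 6 + Z)
h = 19881
h + A(√(7 + l(8))) = 19881 + √(7 + (6 + 8)) = 19881 + √(7 + 14) = 19881 + √21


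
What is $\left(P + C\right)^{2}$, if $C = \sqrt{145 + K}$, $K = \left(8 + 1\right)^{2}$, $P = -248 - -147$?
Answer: $\left(101 - \sqrt{226}\right)^{2} \approx 7390.3$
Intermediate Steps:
$P = -101$ ($P = -248 + 147 = -101$)
$K = 81$ ($K = 9^{2} = 81$)
$C = \sqrt{226}$ ($C = \sqrt{145 + 81} = \sqrt{226} \approx 15.033$)
$\left(P + C\right)^{2} = \left(-101 + \sqrt{226}\right)^{2}$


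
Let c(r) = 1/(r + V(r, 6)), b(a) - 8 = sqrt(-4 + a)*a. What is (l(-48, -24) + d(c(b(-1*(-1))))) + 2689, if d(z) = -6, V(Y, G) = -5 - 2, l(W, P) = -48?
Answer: 2635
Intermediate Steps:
V(Y, G) = -7
b(a) = 8 + a*sqrt(-4 + a) (b(a) = 8 + sqrt(-4 + a)*a = 8 + a*sqrt(-4 + a))
c(r) = 1/(-7 + r) (c(r) = 1/(r - 7) = 1/(-7 + r))
(l(-48, -24) + d(c(b(-1*(-1))))) + 2689 = (-48 - 6) + 2689 = -54 + 2689 = 2635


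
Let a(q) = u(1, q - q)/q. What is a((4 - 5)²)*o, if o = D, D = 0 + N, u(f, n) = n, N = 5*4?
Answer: 0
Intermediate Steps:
N = 20
D = 20 (D = 0 + 20 = 20)
o = 20
a(q) = 0 (a(q) = (q - q)/q = 0/q = 0)
a((4 - 5)²)*o = 0*20 = 0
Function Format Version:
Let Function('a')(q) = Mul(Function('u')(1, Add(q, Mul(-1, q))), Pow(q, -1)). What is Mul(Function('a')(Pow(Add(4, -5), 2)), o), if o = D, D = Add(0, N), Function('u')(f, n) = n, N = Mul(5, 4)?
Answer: 0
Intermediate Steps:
N = 20
D = 20 (D = Add(0, 20) = 20)
o = 20
Function('a')(q) = 0 (Function('a')(q) = Mul(Add(q, Mul(-1, q)), Pow(q, -1)) = Mul(0, Pow(q, -1)) = 0)
Mul(Function('a')(Pow(Add(4, -5), 2)), o) = Mul(0, 20) = 0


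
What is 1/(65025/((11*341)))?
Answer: 3751/65025 ≈ 0.057685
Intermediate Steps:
1/(65025/((11*341))) = 1/(65025/3751) = 3751/65025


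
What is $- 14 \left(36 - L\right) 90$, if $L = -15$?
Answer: $-64260$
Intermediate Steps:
$- 14 \left(36 - L\right) 90 = - 14 \left(36 - -15\right) 90 = - 14 \left(36 + 15\right) 90 = \left(-14\right) 51 \cdot 90 = \left(-714\right) 90 = -64260$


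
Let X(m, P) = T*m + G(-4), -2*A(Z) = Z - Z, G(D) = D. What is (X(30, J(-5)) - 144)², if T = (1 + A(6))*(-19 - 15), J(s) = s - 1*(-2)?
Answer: 1364224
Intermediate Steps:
A(Z) = 0 (A(Z) = -(Z - Z)/2 = -½*0 = 0)
J(s) = 2 + s (J(s) = s + 2 = 2 + s)
T = -34 (T = (1 + 0)*(-19 - 15) = 1*(-34) = -34)
X(m, P) = -4 - 34*m (X(m, P) = -34*m - 4 = -4 - 34*m)
(X(30, J(-5)) - 144)² = ((-4 - 34*30) - 144)² = ((-4 - 1020) - 144)² = (-1024 - 144)² = (-1168)² = 1364224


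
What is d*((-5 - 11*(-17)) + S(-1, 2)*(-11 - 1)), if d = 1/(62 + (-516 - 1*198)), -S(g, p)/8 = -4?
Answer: 101/326 ≈ 0.30982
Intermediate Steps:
S(g, p) = 32 (S(g, p) = -8*(-4) = 32)
d = -1/652 (d = 1/(62 + (-516 - 198)) = 1/(62 - 714) = 1/(-652) = -1/652 ≈ -0.0015337)
d*((-5 - 11*(-17)) + S(-1, 2)*(-11 - 1)) = -((-5 - 11*(-17)) + 32*(-11 - 1))/652 = -((-5 + 187) + 32*(-12))/652 = -(182 - 384)/652 = -1/652*(-202) = 101/326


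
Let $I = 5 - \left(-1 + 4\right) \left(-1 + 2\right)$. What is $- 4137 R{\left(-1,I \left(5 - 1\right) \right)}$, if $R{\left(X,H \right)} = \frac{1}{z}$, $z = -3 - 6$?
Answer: $\frac{1379}{3} \approx 459.67$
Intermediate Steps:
$z = -9$ ($z = -3 - 6 = -9$)
$I = 2$ ($I = 5 - 3 \cdot 1 = 5 - 3 = 2$)
$R{\left(X,H \right)} = - \frac{1}{9}$ ($R{\left(X,H \right)} = \frac{1}{-9} = - \frac{1}{9}$)
$- 4137 R{\left(-1,I \left(5 - 1\right) \right)} = \left(-4137\right) \left(- \frac{1}{9}\right) = \frac{1379}{3}$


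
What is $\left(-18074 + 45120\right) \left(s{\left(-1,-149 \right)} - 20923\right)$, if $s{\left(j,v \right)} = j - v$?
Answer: $-561880650$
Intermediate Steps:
$\left(-18074 + 45120\right) \left(s{\left(-1,-149 \right)} - 20923\right) = \left(-18074 + 45120\right) \left(\left(-1 - -149\right) - 20923\right) = 27046 \left(\left(-1 + 149\right) - 20923\right) = 27046 \left(148 - 20923\right) = 27046 \left(-20775\right) = -561880650$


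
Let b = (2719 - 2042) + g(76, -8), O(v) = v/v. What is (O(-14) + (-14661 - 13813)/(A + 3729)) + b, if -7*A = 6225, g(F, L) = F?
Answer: 7394347/9939 ≈ 743.97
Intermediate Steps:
O(v) = 1
A = -6225/7 (A = -⅐*6225 = -6225/7 ≈ -889.29)
b = 753 (b = (2719 - 2042) + 76 = 677 + 76 = 753)
(O(-14) + (-14661 - 13813)/(A + 3729)) + b = (1 + (-14661 - 13813)/(-6225/7 + 3729)) + 753 = (1 - 28474/19878/7) + 753 = (1 - 28474*7/19878) + 753 = (1 - 99659/9939) + 753 = -89720/9939 + 753 = 7394347/9939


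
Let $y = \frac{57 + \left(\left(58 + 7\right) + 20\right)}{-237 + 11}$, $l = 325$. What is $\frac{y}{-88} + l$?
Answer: $\frac{3231871}{9944} \approx 325.01$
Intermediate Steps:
$y = - \frac{71}{113}$ ($y = \frac{57 + \left(65 + 20\right)}{-226} = \left(57 + 85\right) \left(- \frac{1}{226}\right) = 142 \left(- \frac{1}{226}\right) = - \frac{71}{113} \approx -0.62832$)
$\frac{y}{-88} + l = \frac{1}{-88} \left(- \frac{71}{113}\right) + 325 = \left(- \frac{1}{88}\right) \left(- \frac{71}{113}\right) + 325 = \frac{71}{9944} + 325 = \frac{3231871}{9944}$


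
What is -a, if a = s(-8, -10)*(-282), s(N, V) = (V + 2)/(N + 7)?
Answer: 2256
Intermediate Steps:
s(N, V) = (2 + V)/(7 + N)
a = -2256 (a = ((2 - 10)/(7 - 8))*(-282) = (-8/(-1))*(-282) = -1*(-8)*(-282) = 8*(-282) = -2256)
-a = -1*(-2256) = 2256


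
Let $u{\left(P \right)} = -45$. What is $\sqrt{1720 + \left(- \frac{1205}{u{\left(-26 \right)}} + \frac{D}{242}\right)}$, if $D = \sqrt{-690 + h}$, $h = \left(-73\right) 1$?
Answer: $\frac{\sqrt{7608964 + 18 i \sqrt{763}}}{66} \approx 41.794 + 0.0013655 i$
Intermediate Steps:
$h = -73$
$D = i \sqrt{763}$ ($D = \sqrt{-690 - 73} = \sqrt{-763} = i \sqrt{763} \approx 27.622 i$)
$\sqrt{1720 + \left(- \frac{1205}{u{\left(-26 \right)}} + \frac{D}{242}\right)} = \sqrt{1720 + \left(- \frac{1205}{-45} + \frac{i \sqrt{763}}{242}\right)} = \sqrt{1720 + \left(\left(-1205\right) \left(- \frac{1}{45}\right) + i \sqrt{763} \cdot \frac{1}{242}\right)} = \sqrt{1720 + \left(\frac{241}{9} + \frac{i \sqrt{763}}{242}\right)} = \sqrt{\frac{15721}{9} + \frac{i \sqrt{763}}{242}}$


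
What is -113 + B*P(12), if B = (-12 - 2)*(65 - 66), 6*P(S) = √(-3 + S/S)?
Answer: -113 + 7*I*√2/3 ≈ -113.0 + 3.2998*I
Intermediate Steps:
P(S) = I*√2/6 (P(S) = √(-3 + S/S)/6 = √(-3 + 1)/6 = √(-2)/6 = (I*√2)/6 = I*√2/6)
B = 14 (B = -14*(-1) = 14)
-113 + B*P(12) = -113 + 14*(I*√2/6) = -113 + 7*I*√2/3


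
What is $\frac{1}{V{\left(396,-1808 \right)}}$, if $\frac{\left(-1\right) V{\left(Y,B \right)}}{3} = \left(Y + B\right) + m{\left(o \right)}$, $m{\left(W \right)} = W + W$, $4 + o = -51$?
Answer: $\frac{1}{4566} \approx 0.00021901$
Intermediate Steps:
$o = -55$ ($o = -4 - 51 = -55$)
$m{\left(W \right)} = 2 W$
$V{\left(Y,B \right)} = 330 - 3 B - 3 Y$ ($V{\left(Y,B \right)} = - 3 \left(\left(Y + B\right) + 2 \left(-55\right)\right) = - 3 \left(\left(B + Y\right) - 110\right) = - 3 \left(-110 + B + Y\right) = 330 - 3 B - 3 Y$)
$\frac{1}{V{\left(396,-1808 \right)}} = \frac{1}{330 - -5424 - 1188} = \frac{1}{330 + 5424 - 1188} = \frac{1}{4566}$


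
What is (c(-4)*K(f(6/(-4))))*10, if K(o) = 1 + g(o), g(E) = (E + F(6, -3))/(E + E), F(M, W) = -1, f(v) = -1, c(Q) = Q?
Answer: -80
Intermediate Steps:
g(E) = (-1 + E)/(2*E) (g(E) = (E - 1)/(E + E) = (-1 + E)/((2*E)) = (-1 + E)*(1/(2*E)) = (-1 + E)/(2*E))
K(o) = 1 + (-1 + o)/(2*o)
(c(-4)*K(f(6/(-4))))*10 = -2*(-1 + 3*(-1))/(-1)*10 = -2*(-1)*(-1 - 3)*10 = -2*(-1)*(-4)*10 = -4*2*10 = -8*10 = -80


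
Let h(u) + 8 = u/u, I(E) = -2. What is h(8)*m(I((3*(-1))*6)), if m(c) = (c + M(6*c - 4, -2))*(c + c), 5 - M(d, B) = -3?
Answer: 168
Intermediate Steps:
h(u) = -7 (h(u) = -8 + u/u = -8 + 1 = -7)
M(d, B) = 8 (M(d, B) = 5 - 1*(-3) = 5 + 3 = 8)
m(c) = 2*c*(8 + c) (m(c) = (c + 8)*(c + c) = (8 + c)*(2*c) = 2*c*(8 + c))
h(8)*m(I((3*(-1))*6)) = -14*(-2)*(8 - 2) = -14*(-2)*6 = -7*(-24) = 168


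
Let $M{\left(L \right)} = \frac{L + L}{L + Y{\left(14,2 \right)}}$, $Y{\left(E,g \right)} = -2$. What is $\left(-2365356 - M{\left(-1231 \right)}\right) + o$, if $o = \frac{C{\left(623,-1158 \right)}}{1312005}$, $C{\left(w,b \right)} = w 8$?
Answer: $- \frac{1275481582068926}{539234055} \approx -2.3654 \cdot 10^{6}$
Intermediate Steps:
$C{\left(w,b \right)} = 8 w$
$M{\left(L \right)} = \frac{2 L}{-2 + L}$ ($M{\left(L \right)} = \frac{L + L}{L - 2} = \frac{2 L}{-2 + L}$)
$o = \frac{4984}{1312005}$ ($o = \frac{8 \cdot 623}{1312005} = 4984 \cdot \frac{1}{1312005} = \frac{4984}{1312005} \approx 0.0037988$)
$\left(-2365356 - M{\left(-1231 \right)}\right) + o = \left(-2365356 - 2 \left(-1231\right) \frac{1}{-2 - 1231}\right) + \frac{4984}{1312005} = \left(-2365356 - 2 \left(-1231\right) \frac{1}{-1233}\right) + \frac{4984}{1312005} = \left(-2365356 - 2 \left(-1231\right) \left(- \frac{1}{1233}\right)\right) + \frac{4984}{1312005} = \left(-2365356 - \frac{2462}{1233}\right) + \frac{4984}{1312005} = - \frac{2916486410}{1233} + \frac{4984}{1312005} = - \frac{1275481582068926}{539234055}$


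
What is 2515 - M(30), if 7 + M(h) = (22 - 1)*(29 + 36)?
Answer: 1157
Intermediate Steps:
M(h) = 1358 (M(h) = -7 + (22 - 1)*(29 + 36) = -7 + 21*65 = -7 + 1365 = 1358)
2515 - M(30) = 2515 - 1*1358 = 2515 - 1358 = 1157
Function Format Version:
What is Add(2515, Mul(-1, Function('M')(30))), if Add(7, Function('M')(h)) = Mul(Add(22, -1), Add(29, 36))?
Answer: 1157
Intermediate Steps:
Function('M')(h) = 1358 (Function('M')(h) = Add(-7, Mul(Add(22, -1), Add(29, 36))) = Add(-7, Mul(21, 65)) = Add(-7, 1365) = 1358)
Add(2515, Mul(-1, Function('M')(30))) = Add(2515, Mul(-1, 1358)) = Add(2515, -1358) = 1157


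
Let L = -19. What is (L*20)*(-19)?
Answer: 7220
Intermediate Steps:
(L*20)*(-19) = -19*20*(-19) = -380*(-19) = 7220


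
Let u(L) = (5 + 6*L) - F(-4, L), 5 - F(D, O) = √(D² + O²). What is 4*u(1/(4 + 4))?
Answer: 3 + 5*√41/2 ≈ 19.008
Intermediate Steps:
F(D, O) = 5 - √(D² + O²)
u(L) = √(16 + L²) + 6*L (u(L) = (5 + 6*L) - (5 - √((-4)² + L²)) = (5 + 6*L) - (5 - √(16 + L²)) = (5 + 6*L) + (-5 + √(16 + L²)) = √(16 + L²) + 6*L)
4*u(1/(4 + 4)) = 4*(√(16 + (1/(4 + 4))²) + 6/(4 + 4)) = 4*(√(16 + (1/8)²) + 6/8) = 4*(√(16 + (⅛)²) + 6*(⅛)) = 4*(√(16 + 1/64) + ¾) = 4*(√(1025/64) + ¾) = 4*(5*√41/8 + ¾) = 4*(¾ + 5*√41/8) = 3 + 5*√41/2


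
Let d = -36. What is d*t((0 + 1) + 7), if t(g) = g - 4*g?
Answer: 864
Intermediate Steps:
t(g) = -3*g
d*t((0 + 1) + 7) = -(-108)*((0 + 1) + 7) = -(-108)*(1 + 7) = -(-108)*8 = -36*(-24) = 864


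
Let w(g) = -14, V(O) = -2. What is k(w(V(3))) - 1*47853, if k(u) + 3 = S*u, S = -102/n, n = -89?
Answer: -4260612/89 ≈ -47872.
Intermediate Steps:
S = 102/89 (S = -102/(-89) = -102*(-1/89) = 102/89 ≈ 1.1461)
k(u) = -3 + 102*u/89
k(w(V(3))) - 1*47853 = (-3 + (102/89)*(-14)) - 1*47853 = (-3 - 1428/89) - 47853 = -1695/89 - 47853 = -4260612/89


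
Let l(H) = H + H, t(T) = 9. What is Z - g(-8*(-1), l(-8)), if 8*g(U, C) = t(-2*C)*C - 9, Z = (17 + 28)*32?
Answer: 11673/8 ≈ 1459.1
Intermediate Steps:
l(H) = 2*H
Z = 1440 (Z = 45*32 = 1440)
g(U, C) = -9/8 + 9*C/8 (g(U, C) = (9*C - 9)/8 = (-9 + 9*C)/8 = -9/8 + 9*C/8)
Z - g(-8*(-1), l(-8)) = 1440 - (-9/8 + 9*(2*(-8))/8) = 1440 - (-9/8 + (9/8)*(-16)) = 1440 - (-9/8 - 18) = 1440 - 1*(-153/8) = 1440 + 153/8 = 11673/8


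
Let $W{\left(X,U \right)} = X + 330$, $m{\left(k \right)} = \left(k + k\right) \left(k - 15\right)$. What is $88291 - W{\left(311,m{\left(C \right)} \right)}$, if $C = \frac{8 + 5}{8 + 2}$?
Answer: $87650$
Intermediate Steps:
$C = \frac{13}{10} \approx 1.3$
$m{\left(k \right)} = 2 k \left(-15 + k\right)$
$W{\left(X,U \right)} = 330 + X$
$88291 - W{\left(311,m{\left(C \right)} \right)} = 88291 - \left(330 + 311\right) = 88291 - 641 = 87650$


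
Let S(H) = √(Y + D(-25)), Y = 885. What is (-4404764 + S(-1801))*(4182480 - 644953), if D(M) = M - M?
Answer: -15581971578628 + 3537527*√885 ≈ -1.5582e+13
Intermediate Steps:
D(M) = 0
S(H) = √885 (S(H) = √(885 + 0) = √885)
(-4404764 + S(-1801))*(4182480 - 644953) = (-4404764 + √885)*(4182480 - 644953) = (-4404764 + √885)*3537527 = -15581971578628 + 3537527*√885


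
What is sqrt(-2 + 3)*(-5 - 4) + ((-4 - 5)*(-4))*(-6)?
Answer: -225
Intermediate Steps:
sqrt(-2 + 3)*(-5 - 4) + ((-4 - 5)*(-4))*(-6) = sqrt(1)*(-9) - 9*(-4)*(-6) = 1*(-9) + 36*(-6) = -9 - 216 = -225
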